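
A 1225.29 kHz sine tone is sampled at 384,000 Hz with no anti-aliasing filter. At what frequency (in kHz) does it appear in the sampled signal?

73.29 kHz

Nyquist = 384,000/2 = 192,000 Hz; 1,225,290 Hz exceeds it.
Alias = |1,225,290 − 3×384,000| = |1,225,290 − 1,152,000| = 73,290 Hz = 73.29 kHz.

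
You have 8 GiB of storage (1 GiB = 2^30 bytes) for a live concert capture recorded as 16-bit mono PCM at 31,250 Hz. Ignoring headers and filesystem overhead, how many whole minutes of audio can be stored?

Uncompressed byte rate = 31,250 × 2 × 1 = 62,500 bytes/s.
Capacity = 8 × 1,073,741,824 = 8,589,934,592 bytes.
8,589,934,592 / 62,500 ≈ 137438.95 s → 2,290 minutes.

2,290 minutes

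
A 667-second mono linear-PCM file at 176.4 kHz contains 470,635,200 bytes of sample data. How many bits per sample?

Bytes per sample = 470,635,200 / (176,400 × 667 × 1) = 470,635,200 / 117,658,800 = 4.
Bit depth = 4 × 8 = 32 bits.

32 bits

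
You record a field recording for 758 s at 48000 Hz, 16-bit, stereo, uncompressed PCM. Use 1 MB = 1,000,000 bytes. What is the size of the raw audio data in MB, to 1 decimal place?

Bytes = 48,000 samples/s × 758 s × 2 bytes/sample × 2 ch = 145,536,000 bytes.
145,536,000 / 1,000,000 = 145.5 MB.

145.5 MB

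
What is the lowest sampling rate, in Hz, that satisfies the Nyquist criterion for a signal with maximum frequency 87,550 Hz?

175,100 Hz

Minimum sample rate = 2 × 87,550 Hz = 175,100 Hz.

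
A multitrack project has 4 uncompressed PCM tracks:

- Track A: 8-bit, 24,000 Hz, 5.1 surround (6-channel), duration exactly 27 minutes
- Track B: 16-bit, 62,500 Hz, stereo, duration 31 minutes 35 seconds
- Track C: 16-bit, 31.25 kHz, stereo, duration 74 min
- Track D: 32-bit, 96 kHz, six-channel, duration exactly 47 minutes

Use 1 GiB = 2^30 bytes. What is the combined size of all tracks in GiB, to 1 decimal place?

7.2 GiB

Track A: exactly 27 minutes = 1,620 s; 24,000 × 1,620 × 1 × 6 = 233,280,000 bytes.
Track B: 31 minutes 35 seconds = 1,895 s; 62,500 × 1,895 × 2 × 2 = 473,750,000 bytes.
Track C: 74 min = 4,440 s; 31,250 × 4,440 × 2 × 2 = 555,000,000 bytes.
Track D: exactly 47 minutes = 2,820 s; 96,000 × 2,820 × 4 × 6 = 6,497,280,000 bytes.
Total = 7,759,310,000 bytes = 7.2 GiB.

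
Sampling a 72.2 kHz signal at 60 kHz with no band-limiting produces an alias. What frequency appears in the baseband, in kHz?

12.2 kHz

Nyquist = 60,000/2 = 30,000 Hz; 72,200 Hz exceeds it.
Alias = |72,200 − 1×60,000| = |72,200 − 60,000| = 12,200 Hz = 12.2 kHz.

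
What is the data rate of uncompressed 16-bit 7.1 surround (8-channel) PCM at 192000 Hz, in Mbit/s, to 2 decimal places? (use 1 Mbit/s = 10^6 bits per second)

24.58 Mbit/s

Bit rate = 192,000 × 16 × 8 = 24,576,000 bits/s.
= 24.58 Mbit/s.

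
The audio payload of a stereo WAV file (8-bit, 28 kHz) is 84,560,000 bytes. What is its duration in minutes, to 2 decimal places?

25.17 minutes

Byte rate = 28,000 × 1 × 2 = 56,000 bytes/s.
Duration = 84,560,000 / 56,000 = 1,510 s.
1,510 s / 60 = 25.17 minutes.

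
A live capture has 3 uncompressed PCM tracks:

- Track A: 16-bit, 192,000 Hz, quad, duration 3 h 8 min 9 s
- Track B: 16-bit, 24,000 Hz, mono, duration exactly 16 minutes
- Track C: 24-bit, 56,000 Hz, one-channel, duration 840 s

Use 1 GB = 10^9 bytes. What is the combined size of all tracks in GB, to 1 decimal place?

Track A: 3 h 8 min 9 s = 11,289 s; 192,000 × 11,289 × 2 × 4 = 17,339,904,000 bytes.
Track B: exactly 16 minutes = 960 s; 24,000 × 960 × 2 × 1 = 46,080,000 bytes.
Track C: 56,000 × 840 × 3 × 1 = 141,120,000 bytes.
Total = 17,527,104,000 bytes = 17.5 GB.

17.5 GB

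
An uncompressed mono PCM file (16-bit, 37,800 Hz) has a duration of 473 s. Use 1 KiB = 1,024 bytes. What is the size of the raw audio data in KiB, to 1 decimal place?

34920.7 KiB

Bytes = 37,800 samples/s × 473 s × 2 bytes/sample × 1 ch = 35,758,800 bytes.
35,758,800 / 1,024 = 34920.7 KiB.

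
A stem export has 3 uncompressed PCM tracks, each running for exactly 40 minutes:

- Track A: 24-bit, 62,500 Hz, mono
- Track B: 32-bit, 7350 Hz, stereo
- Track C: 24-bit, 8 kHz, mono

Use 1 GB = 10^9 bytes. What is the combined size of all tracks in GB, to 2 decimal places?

exactly 40 minutes = 2,400 s.
Track A: 62,500 × 2,400 × 3 × 1 = 450,000,000 bytes.
Track B: 7,350 × 2,400 × 4 × 2 = 141,120,000 bytes.
Track C: 8,000 × 2,400 × 3 × 1 = 57,600,000 bytes.
Total = 648,720,000 bytes = 0.65 GB.

0.65 GB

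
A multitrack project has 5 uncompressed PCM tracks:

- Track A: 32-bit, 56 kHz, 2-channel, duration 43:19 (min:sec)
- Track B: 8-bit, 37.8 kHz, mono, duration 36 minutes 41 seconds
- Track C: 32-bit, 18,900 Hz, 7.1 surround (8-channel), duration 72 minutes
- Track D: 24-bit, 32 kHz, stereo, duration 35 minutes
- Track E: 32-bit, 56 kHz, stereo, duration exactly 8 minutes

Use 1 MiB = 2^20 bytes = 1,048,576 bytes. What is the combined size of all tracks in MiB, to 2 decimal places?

4271.06 MiB

Track A: 43:19 (min:sec) = 2,599 s; 56,000 × 2,599 × 4 × 2 = 1,164,352,000 bytes.
Track B: 36 minutes 41 seconds = 2,201 s; 37,800 × 2,201 × 1 × 1 = 83,197,800 bytes.
Track C: 72 minutes = 4,320 s; 18,900 × 4,320 × 4 × 8 = 2,612,736,000 bytes.
Track D: 35 minutes = 2,100 s; 32,000 × 2,100 × 3 × 2 = 403,200,000 bytes.
Track E: exactly 8 minutes = 480 s; 56,000 × 480 × 4 × 2 = 215,040,000 bytes.
Total = 4,478,525,800 bytes = 4271.06 MiB.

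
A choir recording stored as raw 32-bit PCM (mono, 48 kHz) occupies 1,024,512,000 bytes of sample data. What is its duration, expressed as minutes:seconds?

88:56

Byte rate = 48,000 × 4 × 1 = 192,000 bytes/s.
Duration = 1,024,512,000 / 192,000 = 5,336 s.
5,336 s = 88:56.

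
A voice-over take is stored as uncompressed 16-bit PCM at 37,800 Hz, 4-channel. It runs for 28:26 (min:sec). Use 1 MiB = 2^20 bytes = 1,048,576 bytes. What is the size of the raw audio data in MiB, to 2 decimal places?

Duration = 28:26 (min:sec) = 1,706 s.
Bytes = 37,800 samples/s × 1,706 s × 2 bytes/sample × 4 ch = 515,894,400 bytes.
515,894,400 / 1,048,576 = 492.00 MiB.

492.00 MiB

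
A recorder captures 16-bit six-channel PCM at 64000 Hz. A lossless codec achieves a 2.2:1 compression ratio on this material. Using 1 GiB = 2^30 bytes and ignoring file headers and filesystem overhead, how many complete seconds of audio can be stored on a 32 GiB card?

98,426 seconds

Uncompressed byte rate = 64,000 × 2 × 6 = 768,000 bytes/s.
After 2.2:1 compression, effective rate ≈ 349090.91 bytes/s.
Capacity = 32 × 1,073,741,824 = 34,359,738,368 bytes.
34,359,738,368 / effective rate ≈ 98426.33 s → 98,426 seconds.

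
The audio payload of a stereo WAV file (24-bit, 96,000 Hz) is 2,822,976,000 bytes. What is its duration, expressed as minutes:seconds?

Byte rate = 96,000 × 3 × 2 = 576,000 bytes/s.
Duration = 2,822,976,000 / 576,000 = 4,901 s.
4,901 s = 81:41.

81:41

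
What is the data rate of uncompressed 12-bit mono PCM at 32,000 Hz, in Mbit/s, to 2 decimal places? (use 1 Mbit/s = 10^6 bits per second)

Bit rate = 32,000 × 12 × 1 = 384,000 bits/s.
= 0.38 Mbit/s.

0.38 Mbit/s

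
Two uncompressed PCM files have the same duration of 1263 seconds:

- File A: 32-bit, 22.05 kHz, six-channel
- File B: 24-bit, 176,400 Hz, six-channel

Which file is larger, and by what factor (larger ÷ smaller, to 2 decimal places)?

File A: 22,050 × 4 × 6 = 529,200 bytes/s.
File B: 176,400 × 3 × 6 = 3,175,200 bytes/s.
File B is larger; ratio = 4,010,277,600 / 668,379,600 = 6.00.

File B, by a factor of 6.00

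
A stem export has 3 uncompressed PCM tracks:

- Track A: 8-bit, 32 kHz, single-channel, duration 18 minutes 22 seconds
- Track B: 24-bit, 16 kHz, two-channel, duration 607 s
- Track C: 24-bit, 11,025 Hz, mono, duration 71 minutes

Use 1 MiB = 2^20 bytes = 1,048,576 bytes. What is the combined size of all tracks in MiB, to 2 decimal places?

223.58 MiB

Track A: 18 minutes 22 seconds = 1,102 s; 32,000 × 1,102 × 1 × 1 = 35,264,000 bytes.
Track B: 16,000 × 607 × 3 × 2 = 58,272,000 bytes.
Track C: 71 minutes = 4,260 s; 11,025 × 4,260 × 3 × 1 = 140,899,500 bytes.
Total = 234,435,500 bytes = 223.58 MiB.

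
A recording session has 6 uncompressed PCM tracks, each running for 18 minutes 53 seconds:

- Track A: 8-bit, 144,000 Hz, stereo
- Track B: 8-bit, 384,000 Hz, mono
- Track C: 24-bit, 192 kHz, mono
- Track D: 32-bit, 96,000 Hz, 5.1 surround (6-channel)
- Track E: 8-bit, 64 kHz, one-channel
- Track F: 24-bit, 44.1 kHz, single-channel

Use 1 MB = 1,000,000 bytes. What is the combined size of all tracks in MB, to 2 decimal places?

4246.82 MB

18 minutes 53 seconds = 1,133 s.
Track A: 144,000 × 1,133 × 1 × 2 = 326,304,000 bytes.
Track B: 384,000 × 1,133 × 1 × 1 = 435,072,000 bytes.
Track C: 192,000 × 1,133 × 3 × 1 = 652,608,000 bytes.
Track D: 96,000 × 1,133 × 4 × 6 = 2,610,432,000 bytes.
Track E: 64,000 × 1,133 × 1 × 1 = 72,512,000 bytes.
Track F: 44,100 × 1,133 × 3 × 1 = 149,895,900 bytes.
Total = 4,246,823,900 bytes = 4246.82 MB.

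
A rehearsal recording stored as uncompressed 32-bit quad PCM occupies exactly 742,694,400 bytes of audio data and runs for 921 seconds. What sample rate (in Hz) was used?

Bytes = sample_rate × seconds × bytes_per_sample × channels.
sample_rate = 742,694,400 / (921 × 4 × 4) = 742,694,400 / 14,736 = 50,400 Hz.

50,400 Hz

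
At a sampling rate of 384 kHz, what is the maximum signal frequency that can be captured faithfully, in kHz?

192 kHz

Nyquist frequency = sample rate / 2 = 384,000 / 2 = 192 kHz.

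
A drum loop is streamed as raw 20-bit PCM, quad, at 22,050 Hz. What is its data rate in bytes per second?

220,500 bytes/s

Bit rate = 22,050 × 20 × 4 = 1,764,000 bits/s.
1,764,000 / 8 = 220,500 bytes/s.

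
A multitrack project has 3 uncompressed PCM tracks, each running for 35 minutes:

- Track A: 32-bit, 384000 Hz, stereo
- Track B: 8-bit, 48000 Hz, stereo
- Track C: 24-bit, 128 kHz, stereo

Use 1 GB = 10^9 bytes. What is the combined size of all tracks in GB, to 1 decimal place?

8.3 GB

35 minutes = 2,100 s.
Track A: 384,000 × 2,100 × 4 × 2 = 6,451,200,000 bytes.
Track B: 48,000 × 2,100 × 1 × 2 = 201,600,000 bytes.
Track C: 128,000 × 2,100 × 3 × 2 = 1,612,800,000 bytes.
Total = 8,265,600,000 bytes = 8.3 GB.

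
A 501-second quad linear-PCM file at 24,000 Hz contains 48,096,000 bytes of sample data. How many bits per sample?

Bytes per sample = 48,096,000 / (24,000 × 501 × 4) = 48,096,000 / 48,096,000 = 1.
Bit depth = 1 × 8 = 8 bits.

8 bits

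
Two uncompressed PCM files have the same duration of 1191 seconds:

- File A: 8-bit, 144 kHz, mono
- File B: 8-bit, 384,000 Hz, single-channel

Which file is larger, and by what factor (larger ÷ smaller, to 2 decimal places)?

File B, by a factor of 2.67

File A: 144,000 × 1 × 1 = 144,000 bytes/s.
File B: 384,000 × 1 × 1 = 384,000 bytes/s.
File B is larger; ratio = 457,344,000 / 171,504,000 = 2.67.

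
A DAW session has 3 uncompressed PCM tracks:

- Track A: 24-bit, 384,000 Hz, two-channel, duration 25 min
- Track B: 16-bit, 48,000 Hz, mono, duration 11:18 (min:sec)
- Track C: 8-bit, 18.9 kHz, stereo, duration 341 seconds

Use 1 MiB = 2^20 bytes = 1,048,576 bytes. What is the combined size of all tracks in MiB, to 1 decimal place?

Track A: 25 min = 1,500 s; 384,000 × 1,500 × 3 × 2 = 3,456,000,000 bytes.
Track B: 11:18 (min:sec) = 678 s; 48,000 × 678 × 2 × 1 = 65,088,000 bytes.
Track C: 18,900 × 341 × 1 × 2 = 12,889,800 bytes.
Total = 3,533,977,800 bytes = 3370.3 MiB.

3370.3 MiB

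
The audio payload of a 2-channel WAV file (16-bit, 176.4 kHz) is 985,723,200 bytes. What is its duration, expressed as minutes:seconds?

23:17

Byte rate = 176,400 × 2 × 2 = 705,600 bytes/s.
Duration = 985,723,200 / 705,600 = 1,397 s.
1,397 s = 23:17.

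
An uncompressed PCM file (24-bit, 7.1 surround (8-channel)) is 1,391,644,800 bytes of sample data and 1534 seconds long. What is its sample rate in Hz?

Bytes = sample_rate × seconds × bytes_per_sample × channels.
sample_rate = 1,391,644,800 / (1,534 × 3 × 8) = 1,391,644,800 / 36,816 = 37,800 Hz.

37,800 Hz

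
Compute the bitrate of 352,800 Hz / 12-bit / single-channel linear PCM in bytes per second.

Bit rate = 352,800 × 12 × 1 = 4,233,600 bits/s.
4,233,600 / 8 = 529,200 bytes/s.

529,200 bytes/s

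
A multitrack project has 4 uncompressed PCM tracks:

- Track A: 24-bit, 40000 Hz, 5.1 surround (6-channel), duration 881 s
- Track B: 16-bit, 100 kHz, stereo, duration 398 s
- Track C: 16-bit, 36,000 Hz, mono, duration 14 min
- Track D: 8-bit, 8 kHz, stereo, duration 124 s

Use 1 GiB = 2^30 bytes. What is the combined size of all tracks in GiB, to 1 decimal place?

Track A: 40,000 × 881 × 3 × 6 = 634,320,000 bytes.
Track B: 100,000 × 398 × 2 × 2 = 159,200,000 bytes.
Track C: 14 min = 840 s; 36,000 × 840 × 2 × 1 = 60,480,000 bytes.
Track D: 8,000 × 124 × 1 × 2 = 1,984,000 bytes.
Total = 855,984,000 bytes = 0.8 GiB.

0.8 GiB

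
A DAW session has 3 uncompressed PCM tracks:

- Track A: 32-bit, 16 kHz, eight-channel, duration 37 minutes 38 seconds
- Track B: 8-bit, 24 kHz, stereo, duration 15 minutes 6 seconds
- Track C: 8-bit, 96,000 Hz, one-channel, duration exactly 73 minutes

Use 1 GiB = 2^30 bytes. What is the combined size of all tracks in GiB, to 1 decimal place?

1.5 GiB

Track A: 37 minutes 38 seconds = 2,258 s; 16,000 × 2,258 × 4 × 8 = 1,156,096,000 bytes.
Track B: 15 minutes 6 seconds = 906 s; 24,000 × 906 × 1 × 2 = 43,488,000 bytes.
Track C: exactly 73 minutes = 4,380 s; 96,000 × 4,380 × 1 × 1 = 420,480,000 bytes.
Total = 1,620,064,000 bytes = 1.5 GiB.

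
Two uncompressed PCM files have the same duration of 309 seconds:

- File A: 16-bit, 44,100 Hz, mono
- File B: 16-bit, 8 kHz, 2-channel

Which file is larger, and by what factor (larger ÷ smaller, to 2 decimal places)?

File A: 44,100 × 2 × 1 = 88,200 bytes/s.
File B: 8,000 × 2 × 2 = 32,000 bytes/s.
File A is larger; ratio = 27,253,800 / 9,888,000 = 2.76.

File A, by a factor of 2.76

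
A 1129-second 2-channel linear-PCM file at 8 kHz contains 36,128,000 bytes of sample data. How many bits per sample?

16 bits

Bytes per sample = 36,128,000 / (8,000 × 1,129 × 2) = 36,128,000 / 18,064,000 = 2.
Bit depth = 2 × 8 = 16 bits.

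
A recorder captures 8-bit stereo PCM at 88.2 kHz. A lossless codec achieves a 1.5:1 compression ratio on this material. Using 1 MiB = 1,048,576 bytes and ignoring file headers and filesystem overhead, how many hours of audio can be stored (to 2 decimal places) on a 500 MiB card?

1.24 hours

Uncompressed byte rate = 88,200 × 1 × 2 = 176,400 bytes/s.
After 1.5:1 compression, effective rate ≈ 117600 bytes/s.
Capacity = 500 × 1,048,576 = 524,288,000 bytes.
524,288,000 / effective rate ≈ 4458.23 s → 1.24 hours.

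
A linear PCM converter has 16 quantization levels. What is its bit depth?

log2(16) = 4.

4 bits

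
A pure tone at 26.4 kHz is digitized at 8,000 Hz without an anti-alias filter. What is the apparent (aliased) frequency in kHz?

Nyquist = 8,000/2 = 4,000 Hz; 26,400 Hz exceeds it.
Alias = |26,400 − 3×8,000| = |26,400 − 24,000| = 2,400 Hz = 2.4 kHz.

2.4 kHz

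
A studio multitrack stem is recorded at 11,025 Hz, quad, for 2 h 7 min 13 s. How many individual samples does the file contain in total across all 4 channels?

336,615,300 samples

2 h 7 min 13 s = 7,633 s.
11,025 × 7,633 s × 4 ch = 336,615,300 samples.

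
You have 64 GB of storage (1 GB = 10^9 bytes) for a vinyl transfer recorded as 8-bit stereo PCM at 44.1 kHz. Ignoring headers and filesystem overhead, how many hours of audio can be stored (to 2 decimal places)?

201.56 hours

Uncompressed byte rate = 44,100 × 1 × 2 = 88,200 bytes/s.
Capacity = 64 × 1,000,000,000 = 64,000,000,000 bytes.
64,000,000,000 / 88,200 ≈ 725623.58 s → 201.56 hours.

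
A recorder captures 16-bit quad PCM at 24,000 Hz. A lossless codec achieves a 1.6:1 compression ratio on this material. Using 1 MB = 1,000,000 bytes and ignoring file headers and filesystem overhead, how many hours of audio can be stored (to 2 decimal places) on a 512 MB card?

1.19 hours

Uncompressed byte rate = 24,000 × 2 × 4 = 192,000 bytes/s.
After 1.6:1 compression, effective rate ≈ 120000 bytes/s.
Capacity = 512 × 1,000,000 = 512,000,000 bytes.
512,000,000 / effective rate ≈ 4266.67 s → 1.19 hours.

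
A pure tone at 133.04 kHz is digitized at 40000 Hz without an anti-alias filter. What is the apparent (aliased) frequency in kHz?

Nyquist = 40,000/2 = 20,000 Hz; 133,040 Hz exceeds it.
Alias = |133,040 − 3×40,000| = |133,040 − 120,000| = 13,040 Hz = 13.04 kHz.

13.04 kHz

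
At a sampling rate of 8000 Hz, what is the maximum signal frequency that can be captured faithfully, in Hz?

4,000 Hz

Nyquist frequency = sample rate / 2 = 8,000 / 2 = 4,000 Hz.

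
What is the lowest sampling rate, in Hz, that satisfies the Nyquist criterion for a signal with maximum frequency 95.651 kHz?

191,302 Hz

Minimum sample rate = 2 × 95,651 Hz = 191,302 Hz.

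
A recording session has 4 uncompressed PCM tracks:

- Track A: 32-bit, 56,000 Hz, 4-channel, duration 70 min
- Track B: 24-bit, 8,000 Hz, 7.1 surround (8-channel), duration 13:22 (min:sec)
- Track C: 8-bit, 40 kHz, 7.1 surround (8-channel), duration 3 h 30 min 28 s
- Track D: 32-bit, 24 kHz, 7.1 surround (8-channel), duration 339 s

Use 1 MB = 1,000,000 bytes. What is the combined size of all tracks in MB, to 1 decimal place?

Track A: 70 min = 4,200 s; 56,000 × 4,200 × 4 × 4 = 3,763,200,000 bytes.
Track B: 13:22 (min:sec) = 802 s; 8,000 × 802 × 3 × 8 = 153,984,000 bytes.
Track C: 3 h 30 min 28 s = 12,628 s; 40,000 × 12,628 × 1 × 8 = 4,040,960,000 bytes.
Track D: 24,000 × 339 × 4 × 8 = 260,352,000 bytes.
Total = 8,218,496,000 bytes = 8218.5 MB.

8218.5 MB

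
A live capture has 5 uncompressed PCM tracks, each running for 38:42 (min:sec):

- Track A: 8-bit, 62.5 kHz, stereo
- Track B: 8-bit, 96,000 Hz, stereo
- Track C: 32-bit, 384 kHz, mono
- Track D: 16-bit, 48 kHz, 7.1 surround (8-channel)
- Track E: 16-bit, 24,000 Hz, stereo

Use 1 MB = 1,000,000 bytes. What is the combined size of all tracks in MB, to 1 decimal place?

6308.9 MB

38:42 (min:sec) = 2,322 s.
Track A: 62,500 × 2,322 × 1 × 2 = 290,250,000 bytes.
Track B: 96,000 × 2,322 × 1 × 2 = 445,824,000 bytes.
Track C: 384,000 × 2,322 × 4 × 1 = 3,566,592,000 bytes.
Track D: 48,000 × 2,322 × 2 × 8 = 1,783,296,000 bytes.
Track E: 24,000 × 2,322 × 2 × 2 = 222,912,000 bytes.
Total = 6,308,874,000 bytes = 6308.9 MB.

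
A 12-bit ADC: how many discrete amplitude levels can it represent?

2^12 = 4,096.

4,096 levels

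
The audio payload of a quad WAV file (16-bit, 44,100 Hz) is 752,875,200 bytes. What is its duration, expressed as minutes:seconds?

Byte rate = 44,100 × 2 × 4 = 352,800 bytes/s.
Duration = 752,875,200 / 352,800 = 2,134 s.
2,134 s = 35:34.

35:34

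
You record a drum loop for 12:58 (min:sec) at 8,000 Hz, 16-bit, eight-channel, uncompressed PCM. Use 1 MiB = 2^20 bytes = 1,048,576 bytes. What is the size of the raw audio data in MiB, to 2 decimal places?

Duration = 12:58 (min:sec) = 778 s.
Bytes = 8,000 samples/s × 778 s × 2 bytes/sample × 8 ch = 99,584,000 bytes.
99,584,000 / 1,048,576 = 94.97 MiB.

94.97 MiB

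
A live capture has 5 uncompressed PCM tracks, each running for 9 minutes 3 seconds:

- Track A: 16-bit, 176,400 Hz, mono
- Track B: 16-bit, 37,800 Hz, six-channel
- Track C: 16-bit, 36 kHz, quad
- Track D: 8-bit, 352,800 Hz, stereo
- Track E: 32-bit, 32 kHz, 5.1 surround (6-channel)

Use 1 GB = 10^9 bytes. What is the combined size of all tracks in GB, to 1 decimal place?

1.4 GB

9 minutes 3 seconds = 543 s.
Track A: 176,400 × 543 × 2 × 1 = 191,570,400 bytes.
Track B: 37,800 × 543 × 2 × 6 = 246,304,800 bytes.
Track C: 36,000 × 543 × 2 × 4 = 156,384,000 bytes.
Track D: 352,800 × 543 × 1 × 2 = 383,140,800 bytes.
Track E: 32,000 × 543 × 4 × 6 = 417,024,000 bytes.
Total = 1,394,424,000 bytes = 1.4 GB.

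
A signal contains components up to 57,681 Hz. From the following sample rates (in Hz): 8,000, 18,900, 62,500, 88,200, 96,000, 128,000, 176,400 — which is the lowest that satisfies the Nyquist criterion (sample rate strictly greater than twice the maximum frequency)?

128,000 Hz

Need sample rate > 2 × 57,681 = 115,362 Hz.
Lowest listed rate above 115,362 Hz is 128,000 Hz.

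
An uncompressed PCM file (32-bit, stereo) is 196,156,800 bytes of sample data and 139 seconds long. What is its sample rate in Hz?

Bytes = sample_rate × seconds × bytes_per_sample × channels.
sample_rate = 196,156,800 / (139 × 4 × 2) = 196,156,800 / 1,112 = 176,400 Hz.

176,400 Hz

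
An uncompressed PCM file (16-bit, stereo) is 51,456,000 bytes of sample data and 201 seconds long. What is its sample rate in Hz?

Bytes = sample_rate × seconds × bytes_per_sample × channels.
sample_rate = 51,456,000 / (201 × 2 × 2) = 51,456,000 / 804 = 64,000 Hz.

64,000 Hz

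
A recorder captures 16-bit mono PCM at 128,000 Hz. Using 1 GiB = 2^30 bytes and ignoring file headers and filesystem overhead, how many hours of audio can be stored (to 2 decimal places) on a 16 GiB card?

18.64 hours

Uncompressed byte rate = 128,000 × 2 × 1 = 256,000 bytes/s.
Capacity = 16 × 1,073,741,824 = 17,179,869,184 bytes.
17,179,869,184 / 256,000 ≈ 67108.86 s → 18.64 hours.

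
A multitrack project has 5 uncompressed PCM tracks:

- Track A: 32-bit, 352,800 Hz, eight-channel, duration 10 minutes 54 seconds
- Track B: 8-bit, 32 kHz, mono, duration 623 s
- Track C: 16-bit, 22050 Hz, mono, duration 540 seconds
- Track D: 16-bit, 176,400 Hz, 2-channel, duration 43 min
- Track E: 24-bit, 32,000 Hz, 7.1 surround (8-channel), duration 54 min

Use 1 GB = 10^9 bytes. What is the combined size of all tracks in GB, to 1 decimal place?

Track A: 10 minutes 54 seconds = 654 s; 352,800 × 654 × 4 × 8 = 7,383,398,400 bytes.
Track B: 32,000 × 623 × 1 × 1 = 19,936,000 bytes.
Track C: 22,050 × 540 × 2 × 1 = 23,814,000 bytes.
Track D: 43 min = 2,580 s; 176,400 × 2,580 × 2 × 2 = 1,820,448,000 bytes.
Track E: 54 min = 3,240 s; 32,000 × 3,240 × 3 × 8 = 2,488,320,000 bytes.
Total = 11,735,916,400 bytes = 11.7 GB.

11.7 GB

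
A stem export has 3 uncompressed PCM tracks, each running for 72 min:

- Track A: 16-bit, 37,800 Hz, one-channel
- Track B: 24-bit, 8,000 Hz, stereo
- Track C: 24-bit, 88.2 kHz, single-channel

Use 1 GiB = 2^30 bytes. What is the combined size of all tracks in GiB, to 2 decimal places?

1.56 GiB

72 min = 4,320 s.
Track A: 37,800 × 4,320 × 2 × 1 = 326,592,000 bytes.
Track B: 8,000 × 4,320 × 3 × 2 = 207,360,000 bytes.
Track C: 88,200 × 4,320 × 3 × 1 = 1,143,072,000 bytes.
Total = 1,677,024,000 bytes = 1.56 GiB.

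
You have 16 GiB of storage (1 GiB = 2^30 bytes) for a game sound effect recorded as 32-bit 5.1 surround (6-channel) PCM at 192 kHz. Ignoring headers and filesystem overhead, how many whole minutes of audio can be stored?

62 minutes

Uncompressed byte rate = 192,000 × 4 × 6 = 4,608,000 bytes/s.
Capacity = 16 × 1,073,741,824 = 17,179,869,184 bytes.
17,179,869,184 / 4,608,000 ≈ 3728.27 s → 62 minutes.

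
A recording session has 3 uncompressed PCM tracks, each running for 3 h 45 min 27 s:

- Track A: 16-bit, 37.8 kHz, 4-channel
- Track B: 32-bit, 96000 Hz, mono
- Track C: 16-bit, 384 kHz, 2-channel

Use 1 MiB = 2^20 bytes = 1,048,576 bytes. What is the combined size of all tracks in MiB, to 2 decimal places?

28669.74 MiB

3 h 45 min 27 s = 13,527 s.
Track A: 37,800 × 13,527 × 2 × 4 = 4,090,564,800 bytes.
Track B: 96,000 × 13,527 × 4 × 1 = 5,194,368,000 bytes.
Track C: 384,000 × 13,527 × 2 × 2 = 20,777,472,000 bytes.
Total = 30,062,404,800 bytes = 28669.74 MiB.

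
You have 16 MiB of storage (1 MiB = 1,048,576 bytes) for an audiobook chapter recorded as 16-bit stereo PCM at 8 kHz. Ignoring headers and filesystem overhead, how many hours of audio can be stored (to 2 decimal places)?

Uncompressed byte rate = 8,000 × 2 × 2 = 32,000 bytes/s.
Capacity = 16 × 1,048,576 = 16,777,216 bytes.
16,777,216 / 32,000 ≈ 524.29 s → 0.15 hours.

0.15 hours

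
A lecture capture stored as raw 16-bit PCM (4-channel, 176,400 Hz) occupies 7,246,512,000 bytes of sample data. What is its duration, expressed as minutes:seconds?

85:35

Byte rate = 176,400 × 2 × 4 = 1,411,200 bytes/s.
Duration = 7,246,512,000 / 1,411,200 = 5,135 s.
5,135 s = 85:35.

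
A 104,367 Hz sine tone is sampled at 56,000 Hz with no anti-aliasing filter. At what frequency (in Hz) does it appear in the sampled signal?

7,633 Hz

Nyquist = 56,000/2 = 28,000 Hz; 104,367 Hz exceeds it.
Alias = |104,367 − 2×56,000| = |104,367 − 112,000| = 7,633 Hz.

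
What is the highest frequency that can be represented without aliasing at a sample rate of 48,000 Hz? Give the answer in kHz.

24 kHz

Nyquist frequency = sample rate / 2 = 48,000 / 2 = 24 kHz.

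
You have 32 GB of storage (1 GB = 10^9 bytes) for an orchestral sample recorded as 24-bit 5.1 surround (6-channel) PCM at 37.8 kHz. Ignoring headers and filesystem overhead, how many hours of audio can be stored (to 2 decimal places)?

Uncompressed byte rate = 37,800 × 3 × 6 = 680,400 bytes/s.
Capacity = 32 × 1,000,000,000 = 32,000,000,000 bytes.
32,000,000,000 / 680,400 ≈ 47031.16 s → 13.06 hours.

13.06 hours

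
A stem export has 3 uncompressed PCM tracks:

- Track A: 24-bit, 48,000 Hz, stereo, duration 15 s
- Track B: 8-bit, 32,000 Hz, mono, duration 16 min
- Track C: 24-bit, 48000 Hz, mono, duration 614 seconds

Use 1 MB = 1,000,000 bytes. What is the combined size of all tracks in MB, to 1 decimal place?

Track A: 48,000 × 15 × 3 × 2 = 4,320,000 bytes.
Track B: 16 min = 960 s; 32,000 × 960 × 1 × 1 = 30,720,000 bytes.
Track C: 48,000 × 614 × 3 × 1 = 88,416,000 bytes.
Total = 123,456,000 bytes = 123.5 MB.

123.5 MB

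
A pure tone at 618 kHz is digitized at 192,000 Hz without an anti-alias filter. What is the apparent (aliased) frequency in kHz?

42 kHz

Nyquist = 192,000/2 = 96,000 Hz; 618,000 Hz exceeds it.
Alias = |618,000 − 3×192,000| = |618,000 − 576,000| = 42,000 Hz = 42 kHz.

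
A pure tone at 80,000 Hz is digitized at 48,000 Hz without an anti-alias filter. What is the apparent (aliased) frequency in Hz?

16,000 Hz

Nyquist = 48,000/2 = 24,000 Hz; 80,000 Hz exceeds it.
Alias = |80,000 − 2×48,000| = |80,000 − 96,000| = 16,000 Hz.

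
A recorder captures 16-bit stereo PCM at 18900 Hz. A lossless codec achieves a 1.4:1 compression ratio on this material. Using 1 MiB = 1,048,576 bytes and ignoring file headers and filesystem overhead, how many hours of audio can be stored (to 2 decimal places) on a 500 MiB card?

Uncompressed byte rate = 18,900 × 2 × 2 = 75,600 bytes/s.
After 1.4:1 compression, effective rate ≈ 54000 bytes/s.
Capacity = 500 × 1,048,576 = 524,288,000 bytes.
524,288,000 / effective rate ≈ 9709.04 s → 2.70 hours.

2.70 hours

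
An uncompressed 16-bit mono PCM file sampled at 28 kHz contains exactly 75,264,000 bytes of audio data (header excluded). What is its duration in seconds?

1,344 seconds

Byte rate = 28,000 × 2 × 1 = 56,000 bytes/s.
Duration = 75,264,000 / 56,000 = 1,344 s.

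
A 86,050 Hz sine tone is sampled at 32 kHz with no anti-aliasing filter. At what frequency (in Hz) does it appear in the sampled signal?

Nyquist = 32,000/2 = 16,000 Hz; 86,050 Hz exceeds it.
Alias = |86,050 − 3×32,000| = |86,050 − 96,000| = 9,950 Hz.

9,950 Hz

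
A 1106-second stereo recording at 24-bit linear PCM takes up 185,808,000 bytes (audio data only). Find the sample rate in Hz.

28,000 Hz

Bytes = sample_rate × seconds × bytes_per_sample × channels.
sample_rate = 185,808,000 / (1,106 × 3 × 2) = 185,808,000 / 6,636 = 28,000 Hz.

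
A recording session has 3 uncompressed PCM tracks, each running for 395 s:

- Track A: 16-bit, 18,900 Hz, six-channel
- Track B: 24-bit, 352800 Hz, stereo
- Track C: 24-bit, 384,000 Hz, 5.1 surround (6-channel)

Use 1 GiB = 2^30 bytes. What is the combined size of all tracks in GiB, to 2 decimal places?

Track A: 18,900 × 395 × 2 × 6 = 89,586,000 bytes.
Track B: 352,800 × 395 × 3 × 2 = 836,136,000 bytes.
Track C: 384,000 × 395 × 3 × 6 = 2,730,240,000 bytes.
Total = 3,655,962,000 bytes = 3.40 GiB.

3.40 GiB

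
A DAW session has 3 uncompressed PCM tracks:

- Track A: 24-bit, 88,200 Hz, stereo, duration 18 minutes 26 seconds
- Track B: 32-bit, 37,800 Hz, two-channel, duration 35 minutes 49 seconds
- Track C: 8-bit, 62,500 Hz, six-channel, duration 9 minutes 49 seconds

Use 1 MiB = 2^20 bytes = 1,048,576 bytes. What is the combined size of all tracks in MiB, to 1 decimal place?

1388.6 MiB

Track A: 18 minutes 26 seconds = 1,106 s; 88,200 × 1,106 × 3 × 2 = 585,295,200 bytes.
Track B: 35 minutes 49 seconds = 2,149 s; 37,800 × 2,149 × 4 × 2 = 649,857,600 bytes.
Track C: 9 minutes 49 seconds = 589 s; 62,500 × 589 × 1 × 6 = 220,875,000 bytes.
Total = 1,456,027,800 bytes = 1388.6 MiB.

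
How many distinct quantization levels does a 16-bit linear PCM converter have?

65,536 levels

2^16 = 65,536.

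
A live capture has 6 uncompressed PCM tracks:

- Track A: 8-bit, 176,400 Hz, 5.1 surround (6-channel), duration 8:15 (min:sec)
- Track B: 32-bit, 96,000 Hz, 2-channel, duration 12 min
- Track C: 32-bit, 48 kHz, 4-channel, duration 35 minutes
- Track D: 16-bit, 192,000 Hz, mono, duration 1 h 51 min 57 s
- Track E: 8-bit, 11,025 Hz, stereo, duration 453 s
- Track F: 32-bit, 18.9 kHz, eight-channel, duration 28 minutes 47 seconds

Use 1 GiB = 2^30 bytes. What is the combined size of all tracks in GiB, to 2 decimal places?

5.89 GiB

Track A: 8:15 (min:sec) = 495 s; 176,400 × 495 × 1 × 6 = 523,908,000 bytes.
Track B: 12 min = 720 s; 96,000 × 720 × 4 × 2 = 552,960,000 bytes.
Track C: 35 minutes = 2,100 s; 48,000 × 2,100 × 4 × 4 = 1,612,800,000 bytes.
Track D: 1 h 51 min 57 s = 6,717 s; 192,000 × 6,717 × 2 × 1 = 2,579,328,000 bytes.
Track E: 11,025 × 453 × 1 × 2 = 9,988,650 bytes.
Track F: 28 minutes 47 seconds = 1,727 s; 18,900 × 1,727 × 4 × 8 = 1,044,489,600 bytes.
Total = 6,323,474,250 bytes = 5.89 GiB.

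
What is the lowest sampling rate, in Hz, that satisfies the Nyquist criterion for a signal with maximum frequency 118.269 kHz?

Minimum sample rate = 2 × 118,269 Hz = 236,538 Hz.

236,538 Hz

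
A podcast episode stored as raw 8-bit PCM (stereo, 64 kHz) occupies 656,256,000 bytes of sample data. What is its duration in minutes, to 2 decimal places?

Byte rate = 64,000 × 1 × 2 = 128,000 bytes/s.
Duration = 656,256,000 / 128,000 = 5,127 s.
5,127 s / 60 = 85.45 minutes.

85.45 minutes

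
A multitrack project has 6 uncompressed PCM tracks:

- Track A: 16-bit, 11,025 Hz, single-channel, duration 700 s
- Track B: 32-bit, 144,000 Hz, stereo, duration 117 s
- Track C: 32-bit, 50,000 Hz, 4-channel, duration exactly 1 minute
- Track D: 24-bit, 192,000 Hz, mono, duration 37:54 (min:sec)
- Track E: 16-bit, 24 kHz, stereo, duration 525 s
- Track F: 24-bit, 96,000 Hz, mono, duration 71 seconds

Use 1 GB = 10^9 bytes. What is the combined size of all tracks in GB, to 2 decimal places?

1.58 GB

Track A: 11,025 × 700 × 2 × 1 = 15,435,000 bytes.
Track B: 144,000 × 117 × 4 × 2 = 134,784,000 bytes.
Track C: exactly 1 minute = 60 s; 50,000 × 60 × 4 × 4 = 48,000,000 bytes.
Track D: 37:54 (min:sec) = 2,274 s; 192,000 × 2,274 × 3 × 1 = 1,309,824,000 bytes.
Track E: 24,000 × 525 × 2 × 2 = 50,400,000 bytes.
Track F: 96,000 × 71 × 3 × 1 = 20,448,000 bytes.
Total = 1,578,891,000 bytes = 1.58 GB.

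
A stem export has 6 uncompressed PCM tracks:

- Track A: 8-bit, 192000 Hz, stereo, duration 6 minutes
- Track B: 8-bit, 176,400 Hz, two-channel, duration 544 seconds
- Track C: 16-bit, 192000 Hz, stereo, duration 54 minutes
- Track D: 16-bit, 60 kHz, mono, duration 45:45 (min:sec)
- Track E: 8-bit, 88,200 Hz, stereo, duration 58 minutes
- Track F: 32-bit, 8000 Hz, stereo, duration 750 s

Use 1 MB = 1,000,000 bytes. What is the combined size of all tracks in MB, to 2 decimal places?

3809.76 MB

Track A: 6 minutes = 360 s; 192,000 × 360 × 1 × 2 = 138,240,000 bytes.
Track B: 176,400 × 544 × 1 × 2 = 191,923,200 bytes.
Track C: 54 minutes = 3,240 s; 192,000 × 3,240 × 2 × 2 = 2,488,320,000 bytes.
Track D: 45:45 (min:sec) = 2,745 s; 60,000 × 2,745 × 2 × 1 = 329,400,000 bytes.
Track E: 58 minutes = 3,480 s; 88,200 × 3,480 × 1 × 2 = 613,872,000 bytes.
Track F: 8,000 × 750 × 4 × 2 = 48,000,000 bytes.
Total = 3,809,755,200 bytes = 3809.76 MB.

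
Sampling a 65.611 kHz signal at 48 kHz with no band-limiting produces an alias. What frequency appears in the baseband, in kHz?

Nyquist = 48,000/2 = 24,000 Hz; 65,611 Hz exceeds it.
Alias = |65,611 − 1×48,000| = |65,611 − 48,000| = 17,611 Hz = 17.611 kHz.

17.611 kHz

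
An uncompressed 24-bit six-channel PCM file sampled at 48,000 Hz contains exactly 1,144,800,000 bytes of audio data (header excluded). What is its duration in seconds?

1,325 seconds

Byte rate = 48,000 × 3 × 6 = 864,000 bytes/s.
Duration = 1,144,800,000 / 864,000 = 1,325 s.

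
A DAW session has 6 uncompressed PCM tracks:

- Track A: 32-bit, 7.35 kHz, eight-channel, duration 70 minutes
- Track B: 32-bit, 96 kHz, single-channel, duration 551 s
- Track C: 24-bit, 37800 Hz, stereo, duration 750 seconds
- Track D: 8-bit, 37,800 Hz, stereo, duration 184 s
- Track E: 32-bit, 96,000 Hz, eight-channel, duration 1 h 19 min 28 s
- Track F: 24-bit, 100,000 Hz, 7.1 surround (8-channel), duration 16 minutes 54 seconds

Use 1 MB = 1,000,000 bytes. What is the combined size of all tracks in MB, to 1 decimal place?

Track A: 70 minutes = 4,200 s; 7,350 × 4,200 × 4 × 8 = 987,840,000 bytes.
Track B: 96,000 × 551 × 4 × 1 = 211,584,000 bytes.
Track C: 37,800 × 750 × 3 × 2 = 170,100,000 bytes.
Track D: 37,800 × 184 × 1 × 2 = 13,910,400 bytes.
Track E: 1 h 19 min 28 s = 4,768 s; 96,000 × 4,768 × 4 × 8 = 14,647,296,000 bytes.
Track F: 16 minutes 54 seconds = 1,014 s; 100,000 × 1,014 × 3 × 8 = 2,433,600,000 bytes.
Total = 18,464,330,400 bytes = 18464.3 MB.

18464.3 MB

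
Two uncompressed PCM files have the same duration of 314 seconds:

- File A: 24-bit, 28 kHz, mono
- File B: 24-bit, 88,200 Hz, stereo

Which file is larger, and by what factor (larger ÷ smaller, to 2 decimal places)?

File A: 28,000 × 3 × 1 = 84,000 bytes/s.
File B: 88,200 × 3 × 2 = 529,200 bytes/s.
File B is larger; ratio = 166,168,800 / 26,376,000 = 6.30.

File B, by a factor of 6.30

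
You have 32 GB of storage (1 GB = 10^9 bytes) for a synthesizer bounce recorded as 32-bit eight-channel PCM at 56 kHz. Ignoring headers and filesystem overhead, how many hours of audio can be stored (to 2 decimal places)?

Uncompressed byte rate = 56,000 × 4 × 8 = 1,792,000 bytes/s.
Capacity = 32 × 1,000,000,000 = 32,000,000,000 bytes.
32,000,000,000 / 1,792,000 ≈ 17857.14 s → 4.96 hours.

4.96 hours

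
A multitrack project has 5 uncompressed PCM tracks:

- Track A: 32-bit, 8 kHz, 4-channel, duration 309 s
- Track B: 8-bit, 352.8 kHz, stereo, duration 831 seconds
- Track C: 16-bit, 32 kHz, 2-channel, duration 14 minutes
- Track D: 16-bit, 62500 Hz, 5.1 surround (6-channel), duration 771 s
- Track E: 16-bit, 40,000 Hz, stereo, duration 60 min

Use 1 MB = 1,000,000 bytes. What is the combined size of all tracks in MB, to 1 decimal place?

Track A: 8,000 × 309 × 4 × 4 = 39,552,000 bytes.
Track B: 352,800 × 831 × 1 × 2 = 586,353,600 bytes.
Track C: 14 minutes = 840 s; 32,000 × 840 × 2 × 2 = 107,520,000 bytes.
Track D: 62,500 × 771 × 2 × 6 = 578,250,000 bytes.
Track E: 60 min = 3,600 s; 40,000 × 3,600 × 2 × 2 = 576,000,000 bytes.
Total = 1,887,675,600 bytes = 1887.7 MB.

1887.7 MB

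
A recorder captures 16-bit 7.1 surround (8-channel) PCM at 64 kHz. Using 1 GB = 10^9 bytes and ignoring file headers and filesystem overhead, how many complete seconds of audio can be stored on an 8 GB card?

7,812 seconds

Uncompressed byte rate = 64,000 × 2 × 8 = 1,024,000 bytes/s.
Capacity = 8 × 1,000,000,000 = 8,000,000,000 bytes.
8,000,000,000 / 1,024,000 ≈ 7812.5 s → 7,812 seconds.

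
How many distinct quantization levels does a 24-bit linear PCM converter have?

16,777,216 levels

2^24 = 16,777,216.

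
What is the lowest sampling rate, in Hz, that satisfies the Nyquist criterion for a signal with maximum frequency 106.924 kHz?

Minimum sample rate = 2 × 106,924 Hz = 213,848 Hz.

213,848 Hz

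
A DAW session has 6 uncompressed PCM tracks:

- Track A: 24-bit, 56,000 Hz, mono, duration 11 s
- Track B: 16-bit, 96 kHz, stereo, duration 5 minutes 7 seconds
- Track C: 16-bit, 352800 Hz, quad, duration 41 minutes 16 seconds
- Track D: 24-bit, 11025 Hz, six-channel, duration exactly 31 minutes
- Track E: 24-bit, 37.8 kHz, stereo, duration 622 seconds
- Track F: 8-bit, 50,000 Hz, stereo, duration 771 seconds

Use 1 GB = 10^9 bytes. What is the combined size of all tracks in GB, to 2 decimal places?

Track A: 56,000 × 11 × 3 × 1 = 1,848,000 bytes.
Track B: 5 minutes 7 seconds = 307 s; 96,000 × 307 × 2 × 2 = 117,888,000 bytes.
Track C: 41 minutes 16 seconds = 2,476 s; 352,800 × 2,476 × 2 × 4 = 6,988,262,400 bytes.
Track D: exactly 31 minutes = 1,860 s; 11,025 × 1,860 × 3 × 6 = 369,117,000 bytes.
Track E: 37,800 × 622 × 3 × 2 = 141,069,600 bytes.
Track F: 50,000 × 771 × 1 × 2 = 77,100,000 bytes.
Total = 7,695,285,000 bytes = 7.70 GB.

7.70 GB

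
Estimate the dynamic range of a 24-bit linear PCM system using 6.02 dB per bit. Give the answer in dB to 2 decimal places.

24 × 6.02 = 144.48 dB.

144.48 dB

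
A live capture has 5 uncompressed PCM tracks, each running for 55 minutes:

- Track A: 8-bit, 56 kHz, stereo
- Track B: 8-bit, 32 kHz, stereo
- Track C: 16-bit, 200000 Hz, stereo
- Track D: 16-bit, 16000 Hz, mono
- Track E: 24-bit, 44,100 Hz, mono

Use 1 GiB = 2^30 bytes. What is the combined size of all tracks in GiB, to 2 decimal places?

55 minutes = 3,300 s.
Track A: 56,000 × 3,300 × 1 × 2 = 369,600,000 bytes.
Track B: 32,000 × 3,300 × 1 × 2 = 211,200,000 bytes.
Track C: 200,000 × 3,300 × 2 × 2 = 2,640,000,000 bytes.
Track D: 16,000 × 3,300 × 2 × 1 = 105,600,000 bytes.
Track E: 44,100 × 3,300 × 3 × 1 = 436,590,000 bytes.
Total = 3,762,990,000 bytes = 3.50 GiB.

3.50 GiB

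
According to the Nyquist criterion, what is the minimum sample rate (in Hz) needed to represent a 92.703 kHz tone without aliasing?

Minimum sample rate = 2 × 92,703 Hz = 185,406 Hz.

185,406 Hz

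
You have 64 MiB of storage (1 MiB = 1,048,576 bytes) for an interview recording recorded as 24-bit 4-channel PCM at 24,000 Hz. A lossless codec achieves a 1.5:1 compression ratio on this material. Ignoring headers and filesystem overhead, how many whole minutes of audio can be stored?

Uncompressed byte rate = 24,000 × 3 × 4 = 288,000 bytes/s.
After 1.5:1 compression, effective rate ≈ 192000 bytes/s.
Capacity = 64 × 1,048,576 = 67,108,864 bytes.
67,108,864 / effective rate ≈ 349.53 s → 5 minutes.

5 minutes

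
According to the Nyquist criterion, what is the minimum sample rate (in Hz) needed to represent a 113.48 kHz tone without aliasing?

226,960 Hz

Minimum sample rate = 2 × 113,480 Hz = 226,960 Hz.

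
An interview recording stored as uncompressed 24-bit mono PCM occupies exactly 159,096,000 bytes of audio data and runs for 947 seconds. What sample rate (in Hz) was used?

56,000 Hz

Bytes = sample_rate × seconds × bytes_per_sample × channels.
sample_rate = 159,096,000 / (947 × 3 × 1) = 159,096,000 / 2,841 = 56,000 Hz.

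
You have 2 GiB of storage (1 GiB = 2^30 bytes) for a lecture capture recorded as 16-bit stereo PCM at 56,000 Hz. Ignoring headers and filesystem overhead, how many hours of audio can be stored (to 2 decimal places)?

Uncompressed byte rate = 56,000 × 2 × 2 = 224,000 bytes/s.
Capacity = 2 × 1,073,741,824 = 2,147,483,648 bytes.
2,147,483,648 / 224,000 ≈ 9586.98 s → 2.66 hours.

2.66 hours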